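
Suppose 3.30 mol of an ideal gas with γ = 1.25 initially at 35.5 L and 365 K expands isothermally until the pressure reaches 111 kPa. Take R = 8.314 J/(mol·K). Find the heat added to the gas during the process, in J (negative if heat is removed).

P₁ = nRT₁/V₁ = 3.30×8.314×365/35.5 = 282 kPa.
Isothermal: T stays 365 K; PV = const ⇒ V₂ = 90.2 L, P₂ = 111 kPa.
ΔU = 0 (ideal gas, T constant).
W = nRT ln(V₂/V₁) = 3.30×8.314×365×ln(2.54) = 9340 J.
Q = ΔU + W = 9340 J.

9340 J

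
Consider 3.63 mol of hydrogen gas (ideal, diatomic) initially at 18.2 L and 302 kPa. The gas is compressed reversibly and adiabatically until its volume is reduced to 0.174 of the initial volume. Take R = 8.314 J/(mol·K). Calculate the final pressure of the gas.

3490 kPa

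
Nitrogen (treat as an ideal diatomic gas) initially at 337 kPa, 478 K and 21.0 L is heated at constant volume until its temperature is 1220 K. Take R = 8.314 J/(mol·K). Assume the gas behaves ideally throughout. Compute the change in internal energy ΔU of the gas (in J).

n = P₁V₁/(RT₁) = 337×21.0/(8.314×478) = 1.78 mol.
Isochoric: V stays 21.0 L; P/T = const ⇒ T₂ = 1220 K, P₂ = 860 kPa.
For an ideal gas ΔU = nCvΔT with Cv = (5/2)R = 20.8 J/(mol·K).
ΔU = 1.78×20.8×(1220−478) = 27500 J.

27500 J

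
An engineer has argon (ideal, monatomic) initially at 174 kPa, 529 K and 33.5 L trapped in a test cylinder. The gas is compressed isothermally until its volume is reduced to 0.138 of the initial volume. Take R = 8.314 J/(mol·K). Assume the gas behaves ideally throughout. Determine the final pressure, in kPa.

Isothermal: T stays 529 K; PV = const ⇒ V₂ = 4.62 L, P₂ = 1260 kPa.

1260 kPa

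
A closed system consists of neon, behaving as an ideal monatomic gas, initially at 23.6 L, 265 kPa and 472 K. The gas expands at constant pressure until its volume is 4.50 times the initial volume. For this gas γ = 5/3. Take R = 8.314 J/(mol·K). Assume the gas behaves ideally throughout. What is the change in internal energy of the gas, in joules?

32800 J

n = P₁V₁/(RT₁) = 265×23.6/(8.314×472) = 1.59 mol.
Isobaric: P stays 265 kPa; V/T = const ⇒ T₂ = 2120 K, V₂ = 106 L.
For an ideal gas ΔU = nCvΔT with Cv = (3/2)R = 12.5 J/(mol·K).
ΔU = 1.59×12.5×(2120−472) = 32800 J.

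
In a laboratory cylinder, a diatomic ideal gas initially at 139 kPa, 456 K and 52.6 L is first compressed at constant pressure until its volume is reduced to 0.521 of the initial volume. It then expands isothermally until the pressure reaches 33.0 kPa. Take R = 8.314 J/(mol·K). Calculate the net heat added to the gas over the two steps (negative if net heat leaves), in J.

-6780 J

n = P₁V₁/(RT₁) = 139×52.6/(8.314×456) = 1.93 mol.
Step 1 — Isobaric: P stays 139 kPa; V/T = const ⇒ T₂ = 238 K, V₂ = 27.4 L.
W = PΔV = 139×(27.4−52.6) kPa·L = -3500 J.
ΔU = nCvΔT = 1.93×20.8×(238−456) = -8760 J.
Q = ΔU + W = nCpΔT = -12300 J.
State after step 1: P = 139 kPa, V = 27.4 L, T = 238 K.
Step 2 — Isothermal: T stays 238 K; PV = const ⇒ V₂ = 115 L, P₂ = 33.0 kPa.
ΔU = 0 (ideal gas, T constant).
W = nRT ln(V₂/V₁) = 1.93×8.314×238×ln(4.21) = 5480 J.
Q = ΔU + W = 5480 J.
Net over both steps: W = 1980 J, Q = -6780 J, ΔU = -8760 J.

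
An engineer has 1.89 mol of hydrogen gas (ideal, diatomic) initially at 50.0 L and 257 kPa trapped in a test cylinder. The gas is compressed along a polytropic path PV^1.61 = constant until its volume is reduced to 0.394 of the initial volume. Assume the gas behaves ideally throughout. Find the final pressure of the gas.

T₁ = P₁V₁/(nR) = 257×50.0/(1.89×8.314) = 818 K.
Polytropic n=1.61: T₂ = T₁(V₁/V₂)^(n−1) = 818×(2.54)^0.61 = 1440 K; P₂ = P₁(V₁/V₂)^n = 1150 kPa.

1150 kPa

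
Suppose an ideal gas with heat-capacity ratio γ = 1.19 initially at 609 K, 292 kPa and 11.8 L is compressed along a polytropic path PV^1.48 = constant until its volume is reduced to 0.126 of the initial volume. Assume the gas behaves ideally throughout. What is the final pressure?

6260 kPa

Polytropic n=1.48: T₂ = T₁(V₁/V₂)^(n−1) = 609×(7.94)^0.48 = 1650 K; P₂ = P₁(V₁/V₂)^n = 6260 kPa.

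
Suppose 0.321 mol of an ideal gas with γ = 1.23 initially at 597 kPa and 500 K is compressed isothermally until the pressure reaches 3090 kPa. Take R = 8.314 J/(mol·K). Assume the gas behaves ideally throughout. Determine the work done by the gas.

V₁ = nRT₁/P₁ = 0.321×8.314×500/597 = 2.24 L.
Isothermal: T stays 500 K; PV = const ⇒ V₂ = 0.432 L, P₂ = 3090 kPa.
W = nRT ln(V₂/V₁) = 0.321×8.314×500×ln(0.193) = -2190 J.

-2190 J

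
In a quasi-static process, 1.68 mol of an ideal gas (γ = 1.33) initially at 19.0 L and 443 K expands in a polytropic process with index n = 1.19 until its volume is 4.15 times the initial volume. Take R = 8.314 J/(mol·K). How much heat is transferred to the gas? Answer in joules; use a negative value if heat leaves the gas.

3270 J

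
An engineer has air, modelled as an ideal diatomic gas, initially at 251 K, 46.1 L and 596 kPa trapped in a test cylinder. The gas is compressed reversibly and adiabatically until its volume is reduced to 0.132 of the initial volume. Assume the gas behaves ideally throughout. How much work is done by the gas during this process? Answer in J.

n = P₁V₁/(RT₁) = 596×46.1/(8.314×251) = 13.2 mol.
Adiabatic: TV^(γ−1) = const ⇒ T₂ = 251×(7.58)^0.400 = 564 K; PV^γ = const ⇒ P₂ = 10100 kPa.
ΔU = nCvΔT = 13.2×20.8×(564−251) = 85700 J.
Q = 0 for an adiabatic process, so W = −ΔU = -85700 J.

-85700 J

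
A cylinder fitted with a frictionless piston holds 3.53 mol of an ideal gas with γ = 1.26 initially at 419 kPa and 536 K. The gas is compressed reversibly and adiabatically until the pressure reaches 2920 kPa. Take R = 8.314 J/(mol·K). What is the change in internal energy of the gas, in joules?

29800 J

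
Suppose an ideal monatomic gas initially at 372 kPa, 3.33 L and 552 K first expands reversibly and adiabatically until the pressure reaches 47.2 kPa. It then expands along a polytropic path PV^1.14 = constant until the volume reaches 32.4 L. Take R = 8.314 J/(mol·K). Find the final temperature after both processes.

209 K

n = P₁V₁/(RT₁) = 372×3.33/(8.314×552) = 0.270 mol.
Step 1 — Adiabatic: T₂/T₁ = (P₂/P₁)^((γ−1)/γ) ⇒ T₂ = 552×(0.127)^0.400 = 242 K; V₂ = 11.5 L.
ΔU = nCvΔT = 0.270×12.5×(242−552) = -1040 J.
Q = 0 for an adiabatic process, so W = −ΔU = 1040 J.
State after step 1: P = 47.2 kPa, V = 11.5 L, T = 242 K.
Step 2 — Polytropic n=1.14: T₂ = T₁(V₁/V₂)^(n−1) = 242×(0.355)^0.14 = 209 K; P₂ = P₁(V₁/V₂)^n = 14.5 kPa.
W = (P₁V₁−P₂V₂)/(n−1) = (47.2×11.5−14.5×32.4)/0.14 = 523 J.
ΔU = nCvΔT = 0.270×12.5×(209−242) = -110 J.
Q = ΔU + W = 413 J.
Net over both steps: W = 1570 J, Q = 413 J, ΔU = -1150 J.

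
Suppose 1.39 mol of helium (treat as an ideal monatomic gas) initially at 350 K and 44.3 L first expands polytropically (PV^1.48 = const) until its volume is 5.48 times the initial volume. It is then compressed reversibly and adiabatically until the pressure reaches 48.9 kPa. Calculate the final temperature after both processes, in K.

330 K

P₁ = nRT₁/V₁ = 1.39×8.314×350/44.3 = 91.3 kPa.
Step 1 — Polytropic n=1.48: T₂ = T₁(V₁/V₂)^(n−1) = 350×(0.182)^0.48 = 155 K; P₂ = P₁(V₁/V₂)^n = 7.36 kPa.
W = (P₁V₁−P₂V₂)/(n−1) = (91.3×44.3−7.36×243)/0.48 = 4700 J.
ΔU = nCvΔT = 1.39×12.5×(155−350) = -3390 J.
Q = ΔU + W = 1320 J.
State after step 1: P = 7.36 kPa, V = 243 L, T = 155 K.
Step 2 — Adiabatic: T₂/T₁ = (P₂/P₁)^((γ−1)/γ) ⇒ T₂ = 155×(6.64)^0.400 = 330 K; V₂ = 78.0 L.
ΔU = nCvΔT = 1.39×12.5×(330−155) = 3040 J.
Q = 0 for an adiabatic process, so W = −ΔU = -3040 J.
Net over both steps: W = 1670 J, Q = 1320 J, ΔU = -349 J.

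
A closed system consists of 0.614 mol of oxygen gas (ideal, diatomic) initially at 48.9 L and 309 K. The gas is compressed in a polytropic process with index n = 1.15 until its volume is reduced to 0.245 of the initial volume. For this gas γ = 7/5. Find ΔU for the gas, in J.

P₁ = nRT₁/V₁ = 0.614×8.314×309/48.9 = 32.3 kPa.
Polytropic n=1.15: T₂ = T₁(V₁/V₂)^(n−1) = 309×(4.08)^0.15 = 382 K; P₂ = P₁(V₁/V₂)^n = 163 kPa.
For an ideal gas ΔU = nCvΔT with Cv = (5/2)R = 20.8 J/(mol·K).
ΔU = 0.614×20.8×(382−309) = 926 J.

926 J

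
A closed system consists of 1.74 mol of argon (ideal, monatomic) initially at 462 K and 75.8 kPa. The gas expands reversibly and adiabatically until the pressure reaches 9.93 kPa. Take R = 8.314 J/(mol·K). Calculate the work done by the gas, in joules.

V₁ = nRT₁/P₁ = 1.74×8.314×462/75.8 = 88.2 L.
Adiabatic: T₂/T₁ = (P₂/P₁)^((γ−1)/γ) ⇒ T₂ = 462×(0.131)^0.400 = 205 K; V₂ = 299 L.
ΔU = nCvΔT = 1.74×12.5×(205−462) = -5580 J.
Q = 0 for an adiabatic process, so W = −ΔU = 5580 J.

5580 J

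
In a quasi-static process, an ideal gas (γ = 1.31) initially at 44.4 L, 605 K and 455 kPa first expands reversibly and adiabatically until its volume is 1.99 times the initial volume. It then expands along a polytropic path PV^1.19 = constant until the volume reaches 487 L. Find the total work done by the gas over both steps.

36300 J

n = P₁V₁/(RT₁) = 455×44.4/(8.314×605) = 4.02 mol.
Step 1 — Adiabatic: TV^(γ−1) = const ⇒ T₂ = 605×(0.503)^0.310 = 489 K; PV^γ = const ⇒ P₂ = 185 kPa.
ΔU = nCvΔT = 4.02×26.8×(489−605) = -12500 J.
Q = 0 for an adiabatic process, so W = −ΔU = 12500 J.
State after step 1: P = 185 kPa, V = 88.4 L, T = 489 K.
Step 2 — Polytropic n=1.19: T₂ = T₁(V₁/V₂)^(n−1) = 489×(0.181)^0.19 = 353 K; P₂ = P₁(V₁/V₂)^n = 24.2 kPa.
W = (P₁V₁−P₂V₂)/(n−1) = (185×88.4−24.2×487)/0.19 = 23800 J.
ΔU = nCvΔT = 4.02×26.8×(353−489) = -14600 J.
Q = ΔU + W = 9210 J.
Net over both steps: W = 36300 J, Q = 9210 J, ΔU = -27100 J.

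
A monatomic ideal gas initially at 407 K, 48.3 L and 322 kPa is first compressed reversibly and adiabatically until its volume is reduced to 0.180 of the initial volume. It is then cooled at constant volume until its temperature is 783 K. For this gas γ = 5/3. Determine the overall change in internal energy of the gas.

n = P₁V₁/(RT₁) = 322×48.3/(8.314×407) = 4.60 mol.
Step 1 — Adiabatic: TV^(γ−1) = const ⇒ T₂ = 407×(5.56)^0.667 = 1280 K; PV^γ = const ⇒ P₂ = 5610 kPa.
ΔU = nCvΔT = 4.60×12.5×(1280−407) = 49800 J.
Q = 0 for an adiabatic process, so W = −ΔU = -49800 J.
State after step 1: P = 5610 kPa, V = 8.69 L, T = 1280 K.
Step 2 — Isochoric: V stays 8.69 L; P/T = const ⇒ T₂ = 783 K, P₂ = 3440 kPa.
W = 0 (no volume change).
ΔU = nCvΔT = 4.60×12.5×(783−1280) = -28300 J.
Q = ΔU = -28300 J.
Net over both steps: W = -49800 J, Q = -28300 J, ΔU = 21600 J.

21600 J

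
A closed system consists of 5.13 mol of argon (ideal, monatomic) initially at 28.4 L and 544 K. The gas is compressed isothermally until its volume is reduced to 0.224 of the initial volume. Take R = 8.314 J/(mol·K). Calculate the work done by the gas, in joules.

-34700 J

P₁ = nRT₁/V₁ = 5.13×8.314×544/28.4 = 817 kPa.
Isothermal: T stays 544 K; PV = const ⇒ V₂ = 6.36 L, P₂ = 3650 kPa.
W = nRT ln(V₂/V₁) = 5.13×8.314×544×ln(0.224) = -34700 J.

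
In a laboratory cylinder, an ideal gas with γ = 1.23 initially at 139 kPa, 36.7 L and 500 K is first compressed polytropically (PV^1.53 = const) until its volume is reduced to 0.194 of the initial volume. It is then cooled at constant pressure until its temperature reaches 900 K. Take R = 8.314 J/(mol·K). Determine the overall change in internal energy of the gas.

17700 J

n = P₁V₁/(RT₁) = 139×36.7/(8.314×500) = 1.23 mol.
Step 1 — Polytropic n=1.53: T₂ = T₁(V₁/V₂)^(n−1) = 500×(5.15)^0.53 = 1190 K; P₂ = P₁(V₁/V₂)^n = 1710 kPa.
W = (P₁V₁−P₂V₂)/(n−1) = (139×36.7−1710×7.12)/0.53 = -13300 J.
ΔU = nCvΔT = 1.23×36.1×(1190−500) = 30700 J.
Q = ΔU + W = 17400 J.
State after step 1: P = 1710 kPa, V = 7.12 L, T = 1190 K.
Step 2 — Isobaric: P stays 1710 kPa; V/T = const ⇒ T₂ = 900 K, V₂ = 5.37 L.
W = PΔV = 1710×(5.37−7.12) kPa·L = -2980 J.
ΔU = nCvΔT = 1.23×36.1×(900−1190) = -13000 J.
Q = ΔU + W = nCpΔT = -16000 J.
Net over both steps: W = -16300 J, Q = 1430 J, ΔU = 17700 J.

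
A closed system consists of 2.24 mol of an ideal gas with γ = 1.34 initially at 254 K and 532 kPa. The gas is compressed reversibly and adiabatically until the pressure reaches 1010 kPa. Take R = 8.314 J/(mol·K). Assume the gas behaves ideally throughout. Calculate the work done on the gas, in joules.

V₁ = nRT₁/P₁ = 2.24×8.314×254/532 = 8.89 L.
Adiabatic: T₂/T₁ = (P₂/P₁)^((γ−1)/γ) ⇒ T₂ = 254×(1.90)^0.254 = 299 K; V₂ = 5.51 L.
ΔU = nCvΔT = 2.24×24.5×(299−254) = 2460 J.
Q = 0 for an adiabatic process, so W = −ΔU = -2460 J.
Work done on the gas = −W_by = 2460 J.

2460 J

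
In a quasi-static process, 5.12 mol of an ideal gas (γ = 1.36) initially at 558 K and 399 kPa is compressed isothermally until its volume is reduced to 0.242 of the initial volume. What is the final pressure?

1650 kPa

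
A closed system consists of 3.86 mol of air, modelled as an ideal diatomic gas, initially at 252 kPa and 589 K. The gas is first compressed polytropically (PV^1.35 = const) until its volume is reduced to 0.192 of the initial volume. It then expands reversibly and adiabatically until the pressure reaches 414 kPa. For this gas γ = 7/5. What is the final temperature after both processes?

640 K

V₁ = nRT₁/P₁ = 3.86×8.314×589/252 = 75.0 L.
Step 1 — Polytropic n=1.35: T₂ = T₁(V₁/V₂)^(n−1) = 589×(5.21)^0.35 = 1050 K; P₂ = P₁(V₁/V₂)^n = 2340 kPa.
W = (P₁V₁−P₂V₂)/(n−1) = (252×75.0−2340×14.4)/0.35 = -42200 J.
ΔU = nCvΔT = 3.86×20.8×(1050−589) = 36900 J.
Q = ΔU + W = -5280 J.
State after step 1: P = 2340 kPa, V = 14.4 L, T = 1050 K.
Step 2 — Adiabatic: T₂/T₁ = (P₂/P₁)^((γ−1)/γ) ⇒ T₂ = 1050×(0.177)^0.286 = 640 K; V₂ = 49.6 L.
ΔU = nCvΔT = 3.86×20.8×(640−1050) = -32900 J.
Q = 0 for an adiabatic process, so W = −ΔU = 32900 J.
Net over both steps: W = -9360 J, Q = -5280 J, ΔU = 4080 J.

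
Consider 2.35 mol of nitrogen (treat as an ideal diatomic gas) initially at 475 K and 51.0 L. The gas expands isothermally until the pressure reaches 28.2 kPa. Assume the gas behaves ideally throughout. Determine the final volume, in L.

329 L

P₁ = nRT₁/V₁ = 2.35×8.314×475/51.0 = 182 kPa.
Isothermal: T stays 475 K; PV = const ⇒ V₂ = 329 L, P₂ = 28.2 kPa.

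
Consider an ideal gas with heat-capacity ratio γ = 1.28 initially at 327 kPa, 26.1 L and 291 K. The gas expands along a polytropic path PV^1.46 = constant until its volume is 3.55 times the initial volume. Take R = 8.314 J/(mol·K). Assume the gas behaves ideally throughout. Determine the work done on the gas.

n = P₁V₁/(RT₁) = 327×26.1/(8.314×291) = 3.53 mol.
Polytropic n=1.46: T₂ = T₁(V₁/V₂)^(n−1) = 291×(0.282)^0.46 = 162 K; P₂ = P₁(V₁/V₂)^n = 51.4 kPa.
W = (P₁V₁−P₂V₂)/(n−1) = (327×26.1−51.4×92.7)/0.46 = 8190 J.
Work done on the gas = −W_by = -8190 J.

-8190 J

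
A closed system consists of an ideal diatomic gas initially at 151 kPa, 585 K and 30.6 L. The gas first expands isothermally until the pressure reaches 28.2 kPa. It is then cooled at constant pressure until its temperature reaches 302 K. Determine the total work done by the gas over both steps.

n = P₁V₁/(RT₁) = 151×30.6/(8.314×585) = 0.950 mol.
Step 1 — Isothermal: T stays 585 K; PV = const ⇒ V₂ = 164 L, P₂ = 28.2 kPa.
ΔU = 0 (ideal gas, T constant).
W = nRT ln(V₂/V₁) = 0.950×8.314×585×ln(5.35) = 7750 J.
Q = ΔU + W = 7750 J.
State after step 1: P = 28.2 kPa, V = 164 L, T = 585 K.
Step 2 — Isobaric: P stays 28.2 kPa; V/T = const ⇒ T₂ = 302 K, V₂ = 84.6 L.
W = PΔV = 28.2×(84.6−164) kPa·L = -2240 J.
ΔU = nCvΔT = 0.950×20.8×(302−585) = -5590 J.
Q = ΔU + W = nCpΔT = -7820 J.
Net over both steps: W = 5520 J, Q = -70.3 J, ΔU = -5590 J.

5520 J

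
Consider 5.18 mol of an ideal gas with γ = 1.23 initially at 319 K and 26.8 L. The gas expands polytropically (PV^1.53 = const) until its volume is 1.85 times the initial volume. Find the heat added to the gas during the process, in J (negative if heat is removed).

-9410 J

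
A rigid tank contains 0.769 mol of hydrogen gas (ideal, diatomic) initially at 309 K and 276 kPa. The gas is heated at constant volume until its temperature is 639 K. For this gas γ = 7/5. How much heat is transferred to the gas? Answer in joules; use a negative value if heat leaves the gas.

5270 J

V₁ = nRT₁/P₁ = 0.769×8.314×309/276 = 7.16 L.
Isochoric: V stays 7.16 L; P/T = const ⇒ T₂ = 639 K, P₂ = 571 kPa.
W = 0 (no volume change).
ΔU = nCvΔT = 0.769×20.8×(639−309) = 5270 J.
Q = ΔU = 5270 J.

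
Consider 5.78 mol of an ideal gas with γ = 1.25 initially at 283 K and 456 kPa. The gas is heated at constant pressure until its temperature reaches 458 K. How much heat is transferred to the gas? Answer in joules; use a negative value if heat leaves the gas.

V₁ = nRT₁/P₁ = 5.78×8.314×283/456 = 29.8 L.
Isobaric: P stays 456 kPa; V/T = const ⇒ T₂ = 458 K, V₂ = 48.3 L.
W = PΔV = 456×(48.3−29.8) kPa·L = 8410 J.
ΔU = nCvΔT = 5.78×33.3×(458−283) = 33600 J.
Q = ΔU + W = nCpΔT = 42000 J.

42000 J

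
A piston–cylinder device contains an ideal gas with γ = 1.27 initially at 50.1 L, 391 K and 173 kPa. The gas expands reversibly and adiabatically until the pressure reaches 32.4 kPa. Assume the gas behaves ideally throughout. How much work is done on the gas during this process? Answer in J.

n = P₁V₁/(RT₁) = 173×50.1/(8.314×391) = 2.67 mol.
Adiabatic: T₂/T₁ = (P₂/P₁)^((γ−1)/γ) ⇒ T₂ = 391×(0.187)^0.213 = 274 K; V₂ = 187 L.
ΔU = nCvΔT = 2.67×30.8×(274−391) = -9620 J.
Q = 0 for an adiabatic process, so W = −ΔU = 9620 J.
Work done on the gas = −W_by = -9620 J.

-9620 J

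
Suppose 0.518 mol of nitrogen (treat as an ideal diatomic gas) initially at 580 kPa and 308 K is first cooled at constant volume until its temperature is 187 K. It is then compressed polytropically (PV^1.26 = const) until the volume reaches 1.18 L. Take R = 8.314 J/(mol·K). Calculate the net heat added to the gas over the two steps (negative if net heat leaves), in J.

V₁ = nRT₁/P₁ = 0.518×8.314×308/580 = 2.29 L.
Step 1 — Isochoric: V stays 2.29 L; P/T = const ⇒ T₂ = 187 K, P₂ = 352 kPa.
W = 0 (no volume change).
ΔU = nCvΔT = 0.518×20.8×(187−308) = -1300 J.
Q = ΔU = -1300 J.
State after step 1: P = 352 kPa, V = 2.29 L, T = 187 K.
Step 2 — Polytropic n=1.26: T₂ = T₁(V₁/V₂)^(n−1) = 187×(1.94)^0.26 = 222 K; P₂ = P₁(V₁/V₂)^n = 811 kPa.
W = (P₁V₁−P₂V₂)/(n−1) = (352×2.29−811×1.18)/0.26 = -581 J.
ΔU = nCvΔT = 0.518×20.8×(222−187) = 378 J.
Q = ΔU + W = -204 J.
Net over both steps: W = -581 J, Q = -1510 J, ΔU = -925 J.

-1510 J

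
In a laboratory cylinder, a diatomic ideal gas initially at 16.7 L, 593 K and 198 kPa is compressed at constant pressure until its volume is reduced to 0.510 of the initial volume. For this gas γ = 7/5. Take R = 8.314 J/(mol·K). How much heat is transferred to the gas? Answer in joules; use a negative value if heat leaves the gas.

-5670 J

n = P₁V₁/(RT₁) = 198×16.7/(8.314×593) = 0.671 mol.
Isobaric: P stays 198 kPa; V/T = const ⇒ T₂ = 302 K, V₂ = 8.52 L.
W = PΔV = 198×(8.52−16.7) kPa·L = -1620 J.
ΔU = nCvΔT = 0.671×20.8×(302−593) = -4050 J.
Q = ΔU + W = nCpΔT = -5670 J.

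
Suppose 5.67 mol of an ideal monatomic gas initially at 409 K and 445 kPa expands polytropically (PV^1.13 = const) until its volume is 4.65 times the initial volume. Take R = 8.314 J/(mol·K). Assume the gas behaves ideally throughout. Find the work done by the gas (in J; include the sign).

V₁ = nRT₁/P₁ = 5.67×8.314×409/445 = 43.3 L.
Polytropic n=1.13: T₂ = T₁(V₁/V₂)^(n−1) = 409×(0.215)^0.13 = 335 K; P₂ = P₁(V₁/V₂)^n = 78.4 kPa.
W = (P₁V₁−P₂V₂)/(n−1) = (445×43.3−78.4×201)/0.13 = 26900 J.

26900 J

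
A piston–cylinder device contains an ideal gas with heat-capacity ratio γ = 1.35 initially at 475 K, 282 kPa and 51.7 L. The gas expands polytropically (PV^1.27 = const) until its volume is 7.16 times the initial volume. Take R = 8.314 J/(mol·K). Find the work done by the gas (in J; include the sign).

22300 J

n = P₁V₁/(RT₁) = 282×51.7/(8.314×475) = 3.69 mol.
Polytropic n=1.27: T₂ = T₁(V₁/V₂)^(n−1) = 475×(0.140)^0.27 = 279 K; P₂ = P₁(V₁/V₂)^n = 23.1 kPa.
W = (P₁V₁−P₂V₂)/(n−1) = (282×51.7−23.1×370)/0.27 = 22300 J.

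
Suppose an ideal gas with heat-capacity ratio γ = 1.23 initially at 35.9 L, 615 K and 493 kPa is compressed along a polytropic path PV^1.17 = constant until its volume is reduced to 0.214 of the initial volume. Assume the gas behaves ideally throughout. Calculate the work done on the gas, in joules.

31200 J

n = P₁V₁/(RT₁) = 493×35.9/(8.314×615) = 3.46 mol.
Polytropic n=1.17: T₂ = T₁(V₁/V₂)^(n−1) = 615×(4.67)^0.17 = 799 K; P₂ = P₁(V₁/V₂)^n = 2990 kPa.
W = (P₁V₁−P₂V₂)/(n−1) = (493×35.9−2990×7.68)/0.17 = -31200 J.
Work done on the gas = −W_by = 31200 J.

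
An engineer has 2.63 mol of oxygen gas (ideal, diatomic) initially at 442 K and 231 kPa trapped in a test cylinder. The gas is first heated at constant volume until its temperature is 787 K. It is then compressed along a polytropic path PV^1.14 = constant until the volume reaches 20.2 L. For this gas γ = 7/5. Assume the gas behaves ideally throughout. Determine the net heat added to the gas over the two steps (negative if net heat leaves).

10300 J

V₁ = nRT₁/P₁ = 2.63×8.314×442/231 = 41.8 L.
Step 1 — Isochoric: V stays 41.8 L; P/T = const ⇒ T₂ = 787 K, P₂ = 411 kPa.
W = 0 (no volume change).
ΔU = nCvΔT = 2.63×20.8×(787−442) = 18900 J.
Q = ΔU = 18900 J.
State after step 1: P = 411 kPa, V = 41.8 L, T = 787 K.
Step 2 — Polytropic n=1.14: T₂ = T₁(V₁/V₂)^(n−1) = 787×(2.07)^0.14 = 871 K; P₂ = P₁(V₁/V₂)^n = 943 kPa.
W = (P₁V₁−P₂V₂)/(n−1) = (411×41.8−943×20.2)/0.14 = -13200 J.
ΔU = nCvΔT = 2.63×20.8×(871−787) = 4620 J.
Q = ΔU + W = -8570 J.
Net over both steps: W = -13200 J, Q = 10300 J, ΔU = 23500 J.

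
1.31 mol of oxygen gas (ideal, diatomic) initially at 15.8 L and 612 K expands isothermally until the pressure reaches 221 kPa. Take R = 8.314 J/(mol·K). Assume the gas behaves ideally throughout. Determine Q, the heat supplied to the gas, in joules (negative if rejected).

4310 J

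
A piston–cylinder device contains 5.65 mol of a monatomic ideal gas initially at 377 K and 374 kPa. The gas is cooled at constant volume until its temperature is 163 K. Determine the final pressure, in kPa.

V₁ = nRT₁/P₁ = 5.65×8.314×377/374 = 47.4 L.
Isochoric: V stays 47.4 L; P/T = const ⇒ T₂ = 163 K, P₂ = 162 kPa.

162 kPa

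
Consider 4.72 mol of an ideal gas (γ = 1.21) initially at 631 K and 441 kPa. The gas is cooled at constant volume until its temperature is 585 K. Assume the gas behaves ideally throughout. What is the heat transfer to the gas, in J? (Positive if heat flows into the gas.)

-8600 J

V₁ = nRT₁/P₁ = 4.72×8.314×631/441 = 56.1 L.
Isochoric: V stays 56.1 L; P/T = const ⇒ T₂ = 585 K, P₂ = 409 kPa.
W = 0 (no volume change).
ΔU = nCvΔT = 4.72×39.6×(585−631) = -8600 J.
Q = ΔU = -8600 J.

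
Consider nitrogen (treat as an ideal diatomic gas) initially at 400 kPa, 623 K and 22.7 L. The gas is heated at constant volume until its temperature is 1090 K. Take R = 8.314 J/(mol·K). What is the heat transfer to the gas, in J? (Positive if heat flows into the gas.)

n = P₁V₁/(RT₁) = 400×22.7/(8.314×623) = 1.75 mol.
Isochoric: V stays 22.7 L; P/T = const ⇒ T₂ = 1090 K, P₂ = 700 kPa.
W = 0 (no volume change).
ΔU = nCvΔT = 1.75×20.8×(1090−623) = 17000 J.
Q = ΔU = 17000 J.

17000 J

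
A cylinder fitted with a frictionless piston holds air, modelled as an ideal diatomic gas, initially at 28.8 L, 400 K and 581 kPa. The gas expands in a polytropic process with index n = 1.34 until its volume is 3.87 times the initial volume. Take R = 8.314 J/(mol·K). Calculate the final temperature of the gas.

Polytropic n=1.34: T₂ = T₁(V₁/V₂)^(n−1) = 400×(0.258)^0.34 = 252 K; P₂ = P₁(V₁/V₂)^n = 94.8 kPa.

252 K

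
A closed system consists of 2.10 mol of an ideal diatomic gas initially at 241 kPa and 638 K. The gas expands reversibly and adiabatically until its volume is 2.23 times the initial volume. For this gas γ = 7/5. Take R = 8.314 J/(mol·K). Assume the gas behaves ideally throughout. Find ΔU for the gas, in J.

V₁ = nRT₁/P₁ = 2.10×8.314×638/241 = 46.2 L.
Adiabatic: TV^(γ−1) = const ⇒ T₂ = 638×(0.448)^0.400 = 463 K; PV^γ = const ⇒ P₂ = 78.4 kPa.
For an ideal gas ΔU = nCvΔT with Cv = (5/2)R = 20.8 J/(mol·K).
ΔU = 2.10×20.8×(463−638) = -7640 J.

-7640 J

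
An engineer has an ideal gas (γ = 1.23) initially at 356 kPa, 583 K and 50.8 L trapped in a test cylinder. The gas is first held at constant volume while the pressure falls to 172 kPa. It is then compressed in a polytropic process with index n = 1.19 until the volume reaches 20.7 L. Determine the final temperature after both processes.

334 K

n = P₁V₁/(RT₁) = 356×50.8/(8.314×583) = 3.73 mol.
Step 1 — Isochoric: V stays 50.8 L; P/T = const ⇒ T₂ = 282 K, P₂ = 172 kPa.
W = 0 (no volume change).
ΔU = nCvΔT = 3.73×36.1×(282−583) = -40600 J.
Q = ΔU = -40600 J.
State after step 1: P = 172 kPa, V = 50.8 L, T = 282 K.
Step 2 — Polytropic n=1.19: T₂ = T₁(V₁/V₂)^(n−1) = 282×(2.45)^0.19 = 334 K; P₂ = P₁(V₁/V₂)^n = 501 kPa.
W = (P₁V₁−P₂V₂)/(n−1) = (172×50.8−501×20.7)/0.19 = -8550 J.
ΔU = nCvΔT = 3.73×36.1×(334−282) = 7070 J.
Q = ΔU + W = -1490 J.
Net over both steps: W = -8550 J, Q = -42100 J, ΔU = -33600 J.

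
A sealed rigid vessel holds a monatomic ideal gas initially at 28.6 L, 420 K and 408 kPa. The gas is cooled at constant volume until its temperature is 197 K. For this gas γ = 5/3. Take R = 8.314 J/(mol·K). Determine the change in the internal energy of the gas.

n = P₁V₁/(RT₁) = 408×28.6/(8.314×420) = 3.34 mol.
Isochoric: V stays 28.6 L; P/T = const ⇒ T₂ = 197 K, P₂ = 191 kPa.
For an ideal gas ΔU = nCvΔT with Cv = (3/2)R = 12.5 J/(mol·K).
ΔU = 3.34×12.5×(197−420) = -9290 J.

-9290 J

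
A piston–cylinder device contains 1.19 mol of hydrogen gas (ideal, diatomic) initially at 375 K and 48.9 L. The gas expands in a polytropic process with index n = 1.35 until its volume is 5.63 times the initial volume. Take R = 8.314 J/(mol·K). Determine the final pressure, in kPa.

7.36 kPa

P₁ = nRT₁/V₁ = 1.19×8.314×375/48.9 = 75.9 kPa.
Polytropic n=1.35: T₂ = T₁(V₁/V₂)^(n−1) = 375×(0.178)^0.35 = 205 K; P₂ = P₁(V₁/V₂)^n = 7.36 kPa.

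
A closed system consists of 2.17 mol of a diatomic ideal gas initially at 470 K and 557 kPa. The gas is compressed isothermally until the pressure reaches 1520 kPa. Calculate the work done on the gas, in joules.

V₁ = nRT₁/P₁ = 2.17×8.314×470/557 = 15.2 L.
Isothermal: T stays 470 K; PV = const ⇒ V₂ = 5.58 L, P₂ = 1520 kPa.
W = nRT ln(V₂/V₁) = 2.17×8.314×470×ln(0.366) = -8510 J.
Work done on the gas = −W_by = 8510 J.

8510 J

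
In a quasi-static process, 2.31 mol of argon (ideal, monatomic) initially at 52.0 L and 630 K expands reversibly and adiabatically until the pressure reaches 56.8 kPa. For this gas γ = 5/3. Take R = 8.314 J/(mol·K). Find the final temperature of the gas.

P₁ = nRT₁/V₁ = 2.31×8.314×630/52.0 = 233 kPa.
Adiabatic: T₂/T₁ = (P₂/P₁)^((γ−1)/γ) ⇒ T₂ = 630×(0.244)^0.400 = 358 K; V₂ = 121 L.

358 K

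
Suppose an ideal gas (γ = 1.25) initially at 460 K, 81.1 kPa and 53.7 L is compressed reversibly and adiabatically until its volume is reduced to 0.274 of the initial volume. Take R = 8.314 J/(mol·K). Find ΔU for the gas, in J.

6660 J

n = P₁V₁/(RT₁) = 81.1×53.7/(8.314×460) = 1.14 mol.
Adiabatic: TV^(γ−1) = const ⇒ T₂ = 460×(3.65)^0.250 = 636 K; PV^γ = const ⇒ P₂ = 409 kPa.
For an ideal gas ΔU = nCvΔT with Cv = R/(γ−1) = 33.3 J/(mol·K).
ΔU = 1.14×33.3×(636−460) = 6660 J.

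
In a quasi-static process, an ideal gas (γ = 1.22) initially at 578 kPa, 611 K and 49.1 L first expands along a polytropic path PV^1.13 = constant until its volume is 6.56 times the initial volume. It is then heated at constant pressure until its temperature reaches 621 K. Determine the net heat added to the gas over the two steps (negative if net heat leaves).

56100 J

n = P₁V₁/(RT₁) = 578×49.1/(8.314×611) = 5.59 mol.
Step 1 — Polytropic n=1.13: T₂ = T₁(V₁/V₂)^(n−1) = 611×(0.152)^0.13 = 478 K; P₂ = P₁(V₁/V₂)^n = 69.0 kPa.
W = (P₁V₁−P₂V₂)/(n−1) = (578×49.1−69.0×322)/0.13 = 47400 J.
ΔU = nCvΔT = 5.59×37.8×(478−611) = -28000 J.
Q = ΔU + W = 19400 J.
State after step 1: P = 69.0 kPa, V = 322 L, T = 478 K.
Step 2 — Isobaric: P stays 69.0 kPa; V/T = const ⇒ T₂ = 621 K, V₂ = 418 L.
W = PΔV = 69.0×(418−322) kPa·L = 6620 J.
ΔU = nCvΔT = 5.59×37.8×(621−478) = 30100 J.
Q = ΔU + W = nCpΔT = 36700 J.
Net over both steps: W = 54000 J, Q = 56100 J, ΔU = 2110 J.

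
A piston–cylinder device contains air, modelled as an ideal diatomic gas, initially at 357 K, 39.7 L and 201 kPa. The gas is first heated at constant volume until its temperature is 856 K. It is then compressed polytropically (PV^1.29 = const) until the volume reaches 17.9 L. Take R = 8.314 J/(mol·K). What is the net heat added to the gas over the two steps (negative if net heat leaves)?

23200 J

n = P₁V₁/(RT₁) = 201×39.7/(8.314×357) = 2.69 mol.
Step 1 — Isochoric: V stays 39.7 L; P/T = const ⇒ T₂ = 856 K, P₂ = 482 kPa.
W = 0 (no volume change).
ΔU = nCvΔT = 2.69×20.8×(856−357) = 27900 J.
Q = ΔU = 27900 J.
State after step 1: P = 482 kPa, V = 39.7 L, T = 856 K.
Step 2 — Polytropic n=1.29: T₂ = T₁(V₁/V₂)^(n−1) = 856×(2.22)^0.29 = 1080 K; P₂ = P₁(V₁/V₂)^n = 1350 kPa.
W = (P₁V₁−P₂V₂)/(n−1) = (482×39.7−1350×17.9)/0.29 = -17100 J.
ΔU = nCvΔT = 2.69×20.8×(1080−856) = 12400 J.
Q = ΔU + W = -4710 J.
Net over both steps: W = -17100 J, Q = 23200 J, ΔU = 40300 J.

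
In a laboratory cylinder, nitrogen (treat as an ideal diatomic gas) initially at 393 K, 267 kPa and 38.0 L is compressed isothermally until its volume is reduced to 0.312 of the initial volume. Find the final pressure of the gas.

Isothermal: T stays 393 K; PV = const ⇒ V₂ = 11.9 L, P₂ = 856 kPa.

856 kPa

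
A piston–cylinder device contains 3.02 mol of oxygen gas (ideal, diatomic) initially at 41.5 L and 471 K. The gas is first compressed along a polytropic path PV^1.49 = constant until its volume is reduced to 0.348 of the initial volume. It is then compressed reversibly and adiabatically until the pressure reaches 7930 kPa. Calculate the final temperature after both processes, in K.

P₁ = nRT₁/V₁ = 3.02×8.314×471/41.5 = 285 kPa.
Step 1 — Polytropic n=1.49: T₂ = T₁(V₁/V₂)^(n−1) = 471×(2.87)^0.49 = 790 K; P₂ = P₁(V₁/V₂)^n = 1370 kPa.
W = (P₁V₁−P₂V₂)/(n−1) = (285×41.5−1370×14.4)/0.49 = -16300 J.
ΔU = nCvΔT = 3.02×20.8×(790−471) = 20000 J.
Q = ΔU + W = 3680 J.
State after step 1: P = 1370 kPa, V = 14.4 L, T = 790 K.
Step 2 — Adiabatic: T₂/T₁ = (P₂/P₁)^((γ−1)/γ) ⇒ T₂ = 790×(5.77)^0.286 = 1300 K; V₂ = 4.13 L.
ΔU = nCvΔT = 3.02×20.8×(1300−790) = 32200 J.
Q = 0 for an adiabatic process, so W = −ΔU = -32200 J.
Net over both steps: W = -48600 J, Q = 3680 J, ΔU = 52300 J.

1300 K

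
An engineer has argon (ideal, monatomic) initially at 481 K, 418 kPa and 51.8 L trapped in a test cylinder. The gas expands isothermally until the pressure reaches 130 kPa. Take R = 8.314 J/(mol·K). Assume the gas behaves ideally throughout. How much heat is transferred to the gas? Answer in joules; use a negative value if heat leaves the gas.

n = P₁V₁/(RT₁) = 418×51.8/(8.314×481) = 5.41 mol.
Isothermal: T stays 481 K; PV = const ⇒ V₂ = 167 L, P₂ = 130 kPa.
ΔU = 0 (ideal gas, T constant).
W = nRT ln(V₂/V₁) = 5.41×8.314×481×ln(3.22) = 25300 J.
Q = ΔU + W = 25300 J.

25300 J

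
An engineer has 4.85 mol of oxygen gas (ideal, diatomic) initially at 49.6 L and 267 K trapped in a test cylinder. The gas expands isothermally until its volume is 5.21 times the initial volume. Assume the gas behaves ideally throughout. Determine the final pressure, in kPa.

41.7 kPa

P₁ = nRT₁/V₁ = 4.85×8.314×267/49.6 = 217 kPa.
Isothermal: T stays 267 K; PV = const ⇒ V₂ = 258 L, P₂ = 41.7 kPa.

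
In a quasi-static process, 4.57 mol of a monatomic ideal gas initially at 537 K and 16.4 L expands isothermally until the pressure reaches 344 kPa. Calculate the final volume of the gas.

P₁ = nRT₁/V₁ = 4.57×8.314×537/16.4 = 1240 kPa.
Isothermal: T stays 537 K; PV = const ⇒ V₂ = 59.3 L, P₂ = 344 kPa.

59.3 L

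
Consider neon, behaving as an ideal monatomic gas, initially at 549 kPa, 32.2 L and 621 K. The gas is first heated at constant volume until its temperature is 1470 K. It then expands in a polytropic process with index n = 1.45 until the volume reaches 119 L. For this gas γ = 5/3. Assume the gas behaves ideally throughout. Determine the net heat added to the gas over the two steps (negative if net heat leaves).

n = P₁V₁/(RT₁) = 549×32.2/(8.314×621) = 3.42 mol.
Step 1 — Isochoric: V stays 32.2 L; P/T = const ⇒ T₂ = 1470 K, P₂ = 1300 kPa.
W = 0 (no volume change).
ΔU = nCvΔT = 3.42×12.5×(1470−621) = 36300 J.
Q = ΔU = 36300 J.
State after step 1: P = 1300 kPa, V = 32.2 L, T = 1470 K.
Step 2 — Polytropic n=1.45: T₂ = T₁(V₁/V₂)^(n−1) = 1470×(0.271)^0.45 = 816 K; P₂ = P₁(V₁/V₂)^n = 195 kPa.
W = (P₁V₁−P₂V₂)/(n−1) = (1300×32.2−195×119)/0.45 = 41400 J.
ΔU = nCvΔT = 3.42×12.5×(816−1470) = -27900 J.
Q = ΔU + W = 13400 J.
Net over both steps: W = 41400 J, Q = 49700 J, ΔU = 8340 J.

49700 J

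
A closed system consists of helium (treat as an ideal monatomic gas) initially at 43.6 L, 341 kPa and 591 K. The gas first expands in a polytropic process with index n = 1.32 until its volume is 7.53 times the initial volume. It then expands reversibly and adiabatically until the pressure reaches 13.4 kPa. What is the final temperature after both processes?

246 K

n = P₁V₁/(RT₁) = 341×43.6/(8.314×591) = 3.03 mol.
Step 1 — Polytropic n=1.32: T₂ = T₁(V₁/V₂)^(n−1) = 591×(0.133)^0.32 = 310 K; P₂ = P₁(V₁/V₂)^n = 23.7 kPa.
W = (P₁V₁−P₂V₂)/(n−1) = (341×43.6−23.7×328)/0.32 = 22100 J.
ΔU = nCvΔT = 3.03×12.5×(310−591) = -10600 J.
Q = ΔU + W = 11500 J.
State after step 1: P = 23.7 kPa, V = 328 L, T = 310 K.
Step 2 — Adiabatic: T₂/T₁ = (P₂/P₁)^((γ−1)/γ) ⇒ T₂ = 310×(0.565)^0.400 = 246 K; V₂ = 463 L.
ΔU = nCvΔT = 3.03×12.5×(246−310) = -2390 J.
Q = 0 for an adiabatic process, so W = −ΔU = 2390 J.
Net over both steps: W = 24500 J, Q = 11500 J, ΔU = -13000 J.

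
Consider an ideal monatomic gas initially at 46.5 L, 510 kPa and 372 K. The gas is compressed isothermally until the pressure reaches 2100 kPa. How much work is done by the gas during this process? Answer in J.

-33600 J

n = P₁V₁/(RT₁) = 510×46.5/(8.314×372) = 7.67 mol.
Isothermal: T stays 372 K; PV = const ⇒ V₂ = 11.3 L, P₂ = 2100 kPa.
W = nRT ln(V₂/V₁) = 7.67×8.314×372×ln(0.243) = -33600 J.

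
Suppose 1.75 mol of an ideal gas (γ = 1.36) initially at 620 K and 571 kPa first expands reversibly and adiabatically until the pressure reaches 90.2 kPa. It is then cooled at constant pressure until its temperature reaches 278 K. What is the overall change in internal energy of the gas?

-13800 J

V₁ = nRT₁/P₁ = 1.75×8.314×620/571 = 15.8 L.
Step 1 — Adiabatic: T₂/T₁ = (P₂/P₁)^((γ−1)/γ) ⇒ T₂ = 620×(0.158)^0.265 = 380 K; V₂ = 61.4 L.
ΔU = nCvΔT = 1.75×23.1×(380−620) = -9680 J.
Q = 0 for an adiabatic process, so W = −ΔU = 9680 J.
State after step 1: P = 90.2 kPa, V = 61.4 L, T = 380 K.
Step 2 — Isobaric: P stays 90.2 kPa; V/T = const ⇒ T₂ = 278 K, V₂ = 44.8 L.
W = PΔV = 90.2×(44.8−61.4) kPa·L = -1490 J.
ΔU = nCvΔT = 1.75×23.1×(278−380) = -4140 J.
Q = ΔU + W = nCpΔT = -5630 J.
Net over both steps: W = 8190 J, Q = -5630 J, ΔU = -13800 J.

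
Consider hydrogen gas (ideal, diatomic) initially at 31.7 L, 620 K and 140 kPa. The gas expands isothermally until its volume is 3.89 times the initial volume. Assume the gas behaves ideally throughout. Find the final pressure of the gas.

Isothermal: T stays 620 K; PV = const ⇒ V₂ = 123 L, P₂ = 36.0 kPa.

36.0 kPa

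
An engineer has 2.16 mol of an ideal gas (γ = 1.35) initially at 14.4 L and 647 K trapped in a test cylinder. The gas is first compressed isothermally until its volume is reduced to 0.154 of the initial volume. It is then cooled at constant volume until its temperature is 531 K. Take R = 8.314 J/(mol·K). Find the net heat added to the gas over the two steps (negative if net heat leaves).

-27700 J

P₁ = nRT₁/V₁ = 2.16×8.314×647/14.4 = 807 kPa.
Step 1 — Isothermal: T stays 647 K; PV = const ⇒ V₂ = 2.22 L, P₂ = 5240 kPa.
ΔU = 0 (ideal gas, T constant).
W = nRT ln(V₂/V₁) = 2.16×8.314×647×ln(0.154) = -21700 J.
Q = ΔU + W = -21700 J.
State after step 1: P = 5240 kPa, V = 2.22 L, T = 647 K.
Step 2 — Isochoric: V stays 2.22 L; P/T = const ⇒ T₂ = 531 K, P₂ = 4300 kPa.
W = 0 (no volume change).
ΔU = nCvΔT = 2.16×23.8×(531−647) = -5950 J.
Q = ΔU = -5950 J.
Net over both steps: W = -21700 J, Q = -27700 J, ΔU = -5950 J.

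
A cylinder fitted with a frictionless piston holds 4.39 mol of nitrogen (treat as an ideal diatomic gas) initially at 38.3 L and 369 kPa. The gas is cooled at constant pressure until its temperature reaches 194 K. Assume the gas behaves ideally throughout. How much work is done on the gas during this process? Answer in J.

T₁ = P₁V₁/(nR) = 369×38.3/(4.39×8.314) = 387 K.
Isobaric: P stays 369 kPa; V/T = const ⇒ T₂ = 194 K, V₂ = 19.2 L.
W = PΔV = 369×(19.2−38.3) kPa·L = -7050 J.
Work done on the gas = −W_by = 7050 J.

7050 J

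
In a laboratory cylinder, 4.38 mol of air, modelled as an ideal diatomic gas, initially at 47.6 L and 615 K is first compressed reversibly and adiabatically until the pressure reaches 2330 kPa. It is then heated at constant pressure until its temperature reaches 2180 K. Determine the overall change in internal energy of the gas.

P₁ = nRT₁/V₁ = 4.38×8.314×615/47.6 = 470 kPa.
Step 1 — Adiabatic: T₂/T₁ = (P₂/P₁)^((γ−1)/γ) ⇒ T₂ = 615×(4.95)^0.286 = 971 K; V₂ = 15.2 L.
ΔU = nCvΔT = 4.38×20.8×(971−615) = 32400 J.
Q = 0 for an adiabatic process, so W = −ΔU = -32400 J.
State after step 1: P = 2330 kPa, V = 15.2 L, T = 971 K.
Step 2 — Isobaric: P stays 2330 kPa; V/T = const ⇒ T₂ = 2180 K, V₂ = 34.1 L.
W = PΔV = 2330×(34.1−15.2) kPa·L = 44000 J.
ΔU = nCvΔT = 4.38×20.8×(2180−971) = 110000 J.
Q = ΔU + W = nCpΔT = 154000 J.
Net over both steps: W = 11600 J, Q = 154000 J, ΔU = 142000 J.

142000 J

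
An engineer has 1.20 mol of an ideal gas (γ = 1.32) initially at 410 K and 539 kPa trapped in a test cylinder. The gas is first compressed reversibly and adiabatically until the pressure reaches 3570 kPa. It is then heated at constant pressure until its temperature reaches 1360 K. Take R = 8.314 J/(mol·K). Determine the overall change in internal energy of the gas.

29600 J

V₁ = nRT₁/P₁ = 1.20×8.314×410/539 = 7.59 L.
Step 1 — Adiabatic: T₂/T₁ = (P₂/P₁)^((γ−1)/γ) ⇒ T₂ = 410×(6.62)^0.242 = 648 K; V₂ = 1.81 L.
ΔU = nCvΔT = 1.20×26.0×(648−410) = 7430 J.
Q = 0 for an adiabatic process, so W = −ΔU = -7430 J.
State after step 1: P = 3570 kPa, V = 1.81 L, T = 648 K.
Step 2 — Isobaric: P stays 3570 kPa; V/T = const ⇒ T₂ = 1360 K, V₂ = 3.80 L.
W = PΔV = 3570×(3.80−1.81) kPa·L = 7100 J.
ΔU = nCvΔT = 1.20×26.0×(1360−648) = 22200 J.
Q = ΔU + W = nCpΔT = 29300 J.
Net over both steps: W = -333 J, Q = 29300 J, ΔU = 29600 J.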